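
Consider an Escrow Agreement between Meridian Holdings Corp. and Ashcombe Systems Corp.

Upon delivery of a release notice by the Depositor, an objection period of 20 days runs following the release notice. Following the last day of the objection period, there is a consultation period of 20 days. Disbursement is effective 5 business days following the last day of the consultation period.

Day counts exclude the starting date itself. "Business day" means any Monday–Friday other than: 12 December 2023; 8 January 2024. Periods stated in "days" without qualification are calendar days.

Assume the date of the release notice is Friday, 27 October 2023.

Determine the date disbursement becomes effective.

14 December 2023

The last day of the objection period: 27 October 2023 + 20 days = 16 November 2023.
The last day of the consultation period: 16 November 2023 + 20 days = 6 December 2023.
The date disbursement becomes effective: counting 5 business days from Wednesday, 6 December 2023 (Dec 7, Dec 8, Dec 11, Dec 13, Dec 14, skipping weekends and the listed holiday on Dec 12) reaches Thursday, 14 December 2023.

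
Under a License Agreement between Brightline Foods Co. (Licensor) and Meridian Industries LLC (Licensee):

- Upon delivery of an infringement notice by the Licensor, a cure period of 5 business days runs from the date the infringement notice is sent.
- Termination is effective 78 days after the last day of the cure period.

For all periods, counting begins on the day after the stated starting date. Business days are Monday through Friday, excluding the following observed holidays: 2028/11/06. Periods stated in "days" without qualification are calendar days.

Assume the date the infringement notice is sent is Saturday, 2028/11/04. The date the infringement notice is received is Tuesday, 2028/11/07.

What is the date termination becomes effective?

The last day of the cure period: counting 5 business days from Saturday, 2028/11/04 (Nov 7, Nov 8, Nov 9, Nov 10, Nov 13, skipping weekends and the listed holiday on Nov 6) reaches Monday, 2028/11/13.
The date termination becomes effective: 78 calendar days after 2028/11/13 is 2029/01/30.

2029/01/30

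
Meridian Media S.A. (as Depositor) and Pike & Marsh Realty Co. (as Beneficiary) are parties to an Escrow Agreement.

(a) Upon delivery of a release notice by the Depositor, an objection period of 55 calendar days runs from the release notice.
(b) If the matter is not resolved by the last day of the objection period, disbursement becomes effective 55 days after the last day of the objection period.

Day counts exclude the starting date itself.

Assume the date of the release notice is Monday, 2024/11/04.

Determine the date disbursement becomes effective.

2025/02/22

Adding 55 calendar days to 2024/11/04 gives 2024/12/29, which is the last day of the objection period.
The date disbursement becomes effective: 55 calendar days after 2024/12/29 is 2025/02/22.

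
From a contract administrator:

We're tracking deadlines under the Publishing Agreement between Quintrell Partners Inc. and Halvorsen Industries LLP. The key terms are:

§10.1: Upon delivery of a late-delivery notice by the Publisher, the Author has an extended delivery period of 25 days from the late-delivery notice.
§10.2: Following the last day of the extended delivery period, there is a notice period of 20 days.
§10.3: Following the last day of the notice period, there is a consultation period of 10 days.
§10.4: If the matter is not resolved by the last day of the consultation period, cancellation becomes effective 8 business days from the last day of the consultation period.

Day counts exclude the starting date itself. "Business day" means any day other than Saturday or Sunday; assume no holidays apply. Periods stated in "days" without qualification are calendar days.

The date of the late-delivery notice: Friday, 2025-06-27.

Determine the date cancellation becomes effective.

The last day of the extended delivery period: 25 calendar days after 2025-06-27 is 2025-07-22.
The last day of the notice period: 2025-07-22 + 20 days = 2025-08-11.
Adding 10 calendar days to 2025-08-11 gives 2025-08-21, which is the last day of the consultation period.
The date cancellation becomes effective: counting 8 business days from Thursday, 2025-08-21 (Aug 22, Aug 25, Aug 26, Aug 27, Aug 28, Aug 29, Sep 1, Sep 2, skipping weekends) reaches Tuesday, 2025-09-02.

2025-09-02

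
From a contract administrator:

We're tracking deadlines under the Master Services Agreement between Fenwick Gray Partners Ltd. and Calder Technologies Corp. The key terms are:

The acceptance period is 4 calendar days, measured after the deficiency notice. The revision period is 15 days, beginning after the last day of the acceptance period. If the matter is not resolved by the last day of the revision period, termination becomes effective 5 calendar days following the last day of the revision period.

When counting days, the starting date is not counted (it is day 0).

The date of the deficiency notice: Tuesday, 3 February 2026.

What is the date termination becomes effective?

Adding 4 calendar days to 3 February 2026 gives 7 February 2026, which is the last day of the acceptance period.
The last day of the revision period: 7 February 2026 + 15 days = 22 February 2026.
Adding 5 calendar days to 22 February 2026 gives 27 February 2026, which is the date termination becomes effective.

27 February 2026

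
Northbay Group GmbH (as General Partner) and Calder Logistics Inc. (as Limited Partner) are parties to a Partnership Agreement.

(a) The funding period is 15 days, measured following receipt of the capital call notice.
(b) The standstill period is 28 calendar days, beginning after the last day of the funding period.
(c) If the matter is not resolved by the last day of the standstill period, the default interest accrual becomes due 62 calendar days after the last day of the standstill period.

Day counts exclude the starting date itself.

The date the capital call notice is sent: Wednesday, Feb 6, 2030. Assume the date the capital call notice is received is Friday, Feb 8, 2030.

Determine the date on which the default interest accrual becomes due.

The last day of the funding period: Feb 8, 2030 + 15 days = Feb 23, 2030.
The last day of the standstill period: 28 calendar days after Feb 23, 2030 is Mar 23, 2030.
Adding 62 calendar days to Mar 23, 2030 gives May 24, 2030, which is the date on which the default interest accrual becomes due.

May 24, 2030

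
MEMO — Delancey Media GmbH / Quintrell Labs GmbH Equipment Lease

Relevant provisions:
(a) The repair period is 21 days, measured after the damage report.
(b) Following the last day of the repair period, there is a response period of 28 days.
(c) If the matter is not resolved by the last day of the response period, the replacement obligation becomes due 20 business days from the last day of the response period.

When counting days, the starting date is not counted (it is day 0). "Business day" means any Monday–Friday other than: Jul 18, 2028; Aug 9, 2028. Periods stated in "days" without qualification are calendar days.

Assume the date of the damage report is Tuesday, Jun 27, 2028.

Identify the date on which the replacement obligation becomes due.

The last day of the repair period: 21 calendar days after Jun 27, 2028 is Jul 18, 2028.
Adding 28 calendar days to Jul 18, 2028 gives Aug 15, 2028, which is the last day of the response period.
The date on which the replacement obligation becomes due: counting 20 business days from Tuesday, Aug 15, 2028 (Aug 16, Aug 17, Aug 18, Aug 21, …, Sep 8, Sep 11, Sep 12, skipping weekends) reaches Tuesday, Sep 12, 2028.

Sep 12, 2028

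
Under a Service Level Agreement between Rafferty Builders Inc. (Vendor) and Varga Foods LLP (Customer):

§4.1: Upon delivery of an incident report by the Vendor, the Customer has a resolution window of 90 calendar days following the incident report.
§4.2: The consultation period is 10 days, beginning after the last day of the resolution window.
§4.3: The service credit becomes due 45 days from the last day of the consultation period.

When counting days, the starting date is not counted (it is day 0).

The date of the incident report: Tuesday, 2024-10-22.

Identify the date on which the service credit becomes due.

2025-03-16

Adding 90 calendar days to 2024-10-22 gives 2025-01-20, which is the last day of the resolution window.
The last day of the consultation period: 10 calendar days after 2025-01-20 is 2025-01-30.
Adding 45 calendar days to 2025-01-30 gives 2025-03-16, which is the date on which the service credit becomes due.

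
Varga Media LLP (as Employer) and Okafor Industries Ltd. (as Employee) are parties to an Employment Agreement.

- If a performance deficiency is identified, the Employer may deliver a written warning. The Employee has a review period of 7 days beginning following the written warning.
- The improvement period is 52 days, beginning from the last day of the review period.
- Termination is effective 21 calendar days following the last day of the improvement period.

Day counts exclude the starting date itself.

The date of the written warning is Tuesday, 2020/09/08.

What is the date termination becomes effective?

Adding 7 calendar days to 2020/09/08 gives 2020/09/15, which is the last day of the review period.
The last day of the improvement period: 2020/09/15 + 52 days = 2020/11/06.
The date termination becomes effective: 2020/11/06 + 21 days = 2020/11/27.

2020/11/27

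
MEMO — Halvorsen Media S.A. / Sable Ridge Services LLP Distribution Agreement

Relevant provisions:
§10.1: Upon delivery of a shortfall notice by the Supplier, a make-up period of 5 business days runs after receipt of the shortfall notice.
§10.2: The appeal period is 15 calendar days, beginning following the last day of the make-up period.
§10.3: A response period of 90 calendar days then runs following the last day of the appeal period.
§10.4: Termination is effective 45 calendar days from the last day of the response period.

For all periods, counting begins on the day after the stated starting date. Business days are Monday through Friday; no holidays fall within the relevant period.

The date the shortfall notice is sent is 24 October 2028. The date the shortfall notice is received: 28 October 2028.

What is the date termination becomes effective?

The last day of the make-up period: 5 business days after Saturday, 28 October 2028, skipping weekends — Oct 30, Oct 31, Nov 1, Nov 2, Nov 3 — lands on Friday, 3 November 2028.
The last day of the appeal period: 3 November 2028 + 15 days = 18 November 2028.
The last day of the response period: 90 calendar days after 18 November 2028 is 16 February 2029.
The date termination becomes effective: 16 February 2029 + 45 days = 2 April 2029.

2 April 2029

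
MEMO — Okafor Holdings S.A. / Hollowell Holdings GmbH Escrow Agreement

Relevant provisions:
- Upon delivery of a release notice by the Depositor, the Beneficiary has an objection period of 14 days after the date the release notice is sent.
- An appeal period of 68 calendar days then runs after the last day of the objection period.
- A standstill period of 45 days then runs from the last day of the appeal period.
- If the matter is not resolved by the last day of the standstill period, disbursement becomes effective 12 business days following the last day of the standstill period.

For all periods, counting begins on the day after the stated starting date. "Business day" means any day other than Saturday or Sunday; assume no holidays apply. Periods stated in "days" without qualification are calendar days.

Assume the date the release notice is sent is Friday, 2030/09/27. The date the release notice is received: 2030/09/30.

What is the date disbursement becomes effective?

The last day of the objection period: 14 calendar days after 2030/09/27 is 2030/10/11.
Adding 68 calendar days to 2030/10/11 gives 2030/12/18, which is the last day of the appeal period.
Adding 45 calendar days to 2030/12/18 gives 2031/02/01, which is the last day of the standstill period.
The date disbursement becomes effective: 12 business days after Saturday, 2031/02/01, skipping weekends — Feb 3, Feb 4, Feb 5, Feb 6, …, Feb 14, Feb 17, Feb 18 — lands on Tuesday, 2031/02/18.

2031/02/18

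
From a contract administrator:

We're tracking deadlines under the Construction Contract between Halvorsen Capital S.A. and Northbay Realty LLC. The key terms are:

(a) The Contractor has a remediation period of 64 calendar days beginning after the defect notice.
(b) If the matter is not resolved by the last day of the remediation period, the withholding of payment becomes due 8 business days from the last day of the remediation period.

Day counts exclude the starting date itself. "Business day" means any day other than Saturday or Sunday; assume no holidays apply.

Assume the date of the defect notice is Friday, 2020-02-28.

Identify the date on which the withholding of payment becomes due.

2020-05-13

Adding 64 calendar days to 2020-02-28 gives 2020-05-02, which is the last day of the remediation period.
From Saturday, 2020-05-02, 8 business days (May 4, May 5, May 6, May 7, May 8, May 11, May 12, May 13, skipping weekends) brings us to Wednesday, 2020-05-13, which is the date on which the withholding of payment becomes due.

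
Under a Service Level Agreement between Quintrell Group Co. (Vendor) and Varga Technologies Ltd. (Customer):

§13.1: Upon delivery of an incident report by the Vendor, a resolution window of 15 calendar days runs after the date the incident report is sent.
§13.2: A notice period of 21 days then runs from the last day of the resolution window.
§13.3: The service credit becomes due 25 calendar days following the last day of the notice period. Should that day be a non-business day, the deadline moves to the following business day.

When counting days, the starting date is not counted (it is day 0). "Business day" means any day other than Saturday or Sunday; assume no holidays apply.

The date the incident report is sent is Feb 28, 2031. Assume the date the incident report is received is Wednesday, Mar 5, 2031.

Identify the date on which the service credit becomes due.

Apr 30, 2031

The last day of the resolution window: 15 calendar days after Feb 28, 2031 is Mar 15, 2031.
The last day of the notice period: Mar 15, 2031 + 21 days = Apr 5, 2031.
The date on which the service credit becomes due: 25 calendar days after Apr 5, 2031 is Apr 30, 2031. Apr 30, 2031 is a Wednesday, so no roll-forward applies.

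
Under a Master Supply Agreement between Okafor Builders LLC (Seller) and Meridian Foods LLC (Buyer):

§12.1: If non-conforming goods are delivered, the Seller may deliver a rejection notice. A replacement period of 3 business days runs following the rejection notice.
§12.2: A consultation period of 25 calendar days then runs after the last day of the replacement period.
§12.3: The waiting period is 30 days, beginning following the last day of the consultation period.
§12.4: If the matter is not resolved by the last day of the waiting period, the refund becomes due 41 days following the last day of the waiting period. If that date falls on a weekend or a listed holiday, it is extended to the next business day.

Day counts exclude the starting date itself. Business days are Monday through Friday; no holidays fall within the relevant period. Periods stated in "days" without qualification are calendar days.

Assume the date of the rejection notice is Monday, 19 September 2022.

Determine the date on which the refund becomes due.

27 December 2022

From Monday, 19 September 2022, 3 business days (Sep 20, Sep 21, Sep 22, skipping weekends) brings us to Thursday, 22 September 2022, which is the last day of the replacement period.
The last day of the consultation period: 25 calendar days after 22 September 2022 is 17 October 2022.
The last day of the waiting period: 17 October 2022 + 30 days = 16 November 2022.
The date on which the refund becomes due: 16 November 2022 + 41 days = 27 December 2022. 27 December 2022 is a Tuesday, so no roll-forward applies.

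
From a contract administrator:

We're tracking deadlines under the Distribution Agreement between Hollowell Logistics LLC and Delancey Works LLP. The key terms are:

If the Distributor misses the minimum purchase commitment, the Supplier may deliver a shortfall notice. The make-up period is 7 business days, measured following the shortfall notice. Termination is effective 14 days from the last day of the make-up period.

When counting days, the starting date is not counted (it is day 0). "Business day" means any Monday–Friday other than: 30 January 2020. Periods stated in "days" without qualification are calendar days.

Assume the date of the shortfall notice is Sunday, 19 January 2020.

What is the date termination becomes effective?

11 February 2020

The last day of the make-up period: counting 7 business days from Sunday, 19 January 2020 (Jan 20, Jan 21, Jan 22, Jan 23, Jan 24, Jan 27, Jan 28, skipping weekends) reaches Tuesday, 28 January 2020.
The date termination becomes effective: 28 January 2020 + 14 days = 11 February 2020.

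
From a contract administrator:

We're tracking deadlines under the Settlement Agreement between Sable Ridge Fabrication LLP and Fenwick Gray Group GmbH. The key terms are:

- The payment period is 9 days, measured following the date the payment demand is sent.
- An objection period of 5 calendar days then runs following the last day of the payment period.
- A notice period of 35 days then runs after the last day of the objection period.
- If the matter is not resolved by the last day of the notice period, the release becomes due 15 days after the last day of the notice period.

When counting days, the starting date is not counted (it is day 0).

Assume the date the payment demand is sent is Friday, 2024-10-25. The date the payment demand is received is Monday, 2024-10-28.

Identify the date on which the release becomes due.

The last day of the payment period: 9 calendar days after 2024-10-25 is 2024-11-03.
Adding 5 calendar days to 2024-11-03 gives 2024-11-08, which is the last day of the objection period.
The last day of the notice period: 2024-11-08 + 35 days = 2024-12-13.
The date on which the release becomes due: 2024-12-13 + 15 days = 2024-12-28.

2024-12-28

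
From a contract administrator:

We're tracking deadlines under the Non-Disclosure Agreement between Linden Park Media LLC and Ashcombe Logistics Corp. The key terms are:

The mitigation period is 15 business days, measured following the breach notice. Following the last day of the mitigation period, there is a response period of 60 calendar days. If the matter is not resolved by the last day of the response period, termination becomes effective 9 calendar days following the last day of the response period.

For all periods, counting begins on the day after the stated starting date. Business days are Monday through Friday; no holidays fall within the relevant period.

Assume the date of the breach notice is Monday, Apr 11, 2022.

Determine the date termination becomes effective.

The last day of the mitigation period: 15 business days after Monday, Apr 11, 2022, skipping weekends — Apr 12, Apr 13, Apr 14, Apr 15, …, Apr 28, Apr 29, May 2 — lands on Monday, May 2, 2022.
The last day of the response period: May 2, 2022 + 60 days = Jul 1, 2022.
The date termination becomes effective: 9 calendar days after Jul 1, 2022 is Jul 10, 2022.

Jul 10, 2022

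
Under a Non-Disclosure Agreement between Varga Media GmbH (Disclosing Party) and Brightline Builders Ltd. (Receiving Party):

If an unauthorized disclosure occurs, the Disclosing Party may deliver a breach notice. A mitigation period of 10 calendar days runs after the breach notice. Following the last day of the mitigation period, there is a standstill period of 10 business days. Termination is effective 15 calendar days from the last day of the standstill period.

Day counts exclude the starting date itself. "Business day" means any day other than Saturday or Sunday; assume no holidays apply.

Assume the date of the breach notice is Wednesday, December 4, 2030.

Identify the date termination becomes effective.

January 11, 2031

The last day of the mitigation period: December 4, 2030 + 10 days = December 14, 2030.
The last day of the standstill period: 10 business days after Saturday, December 14, 2030, skipping weekends — Dec 16, Dec 17, Dec 18, Dec 19, Dec 20, Dec 23, Dec 24, Dec 25, Dec 26, Dec 27 — lands on Friday, December 27, 2030.
The date termination becomes effective: December 27, 2030 + 15 days = January 11, 2031.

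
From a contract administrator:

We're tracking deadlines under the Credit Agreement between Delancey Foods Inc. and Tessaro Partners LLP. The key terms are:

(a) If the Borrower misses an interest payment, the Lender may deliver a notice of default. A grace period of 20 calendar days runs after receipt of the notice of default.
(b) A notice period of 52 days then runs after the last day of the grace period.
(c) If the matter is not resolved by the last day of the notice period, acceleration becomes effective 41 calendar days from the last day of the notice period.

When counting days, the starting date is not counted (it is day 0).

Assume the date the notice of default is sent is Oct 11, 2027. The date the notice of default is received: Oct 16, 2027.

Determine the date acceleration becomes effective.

Feb 6, 2028

Adding 20 calendar days to Oct 16, 2027 gives Nov 5, 2027, which is the last day of the grace period.
Adding 52 calendar days to Nov 5, 2027 gives Dec 27, 2027, which is the last day of the notice period.
Adding 41 calendar days to Dec 27, 2027 gives Feb 6, 2028, which is the date acceleration becomes effective.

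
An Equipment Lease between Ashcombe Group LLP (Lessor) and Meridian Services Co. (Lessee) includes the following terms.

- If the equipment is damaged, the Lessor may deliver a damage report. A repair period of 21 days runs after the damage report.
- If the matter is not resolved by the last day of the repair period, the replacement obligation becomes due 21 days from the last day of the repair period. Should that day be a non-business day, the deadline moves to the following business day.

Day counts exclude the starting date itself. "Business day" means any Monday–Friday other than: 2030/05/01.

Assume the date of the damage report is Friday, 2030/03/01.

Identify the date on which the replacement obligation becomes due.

The last day of the repair period: 21 calendar days after 2030/03/01 is 2030/03/22.
The date on which the replacement obligation becomes due: 21 calendar days after 2030/03/22 is 2030/04/12. 2030/04/12 is a Friday and is not a listed holiday, so no roll-forward applies.

2030/04/12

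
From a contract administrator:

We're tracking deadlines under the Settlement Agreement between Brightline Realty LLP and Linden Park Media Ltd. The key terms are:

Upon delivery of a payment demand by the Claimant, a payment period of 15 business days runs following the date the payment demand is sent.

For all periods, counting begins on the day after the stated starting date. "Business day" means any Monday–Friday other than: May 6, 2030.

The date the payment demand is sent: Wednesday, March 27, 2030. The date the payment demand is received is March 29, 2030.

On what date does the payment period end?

April 17, 2030

The last day of the payment period: 15 business days after Wednesday, March 27, 2030, skipping weekends — Mar 28, Mar 29, Apr 1, Apr 2, …, Apr 15, Apr 16, Apr 17 — lands on Wednesday, April 17, 2030.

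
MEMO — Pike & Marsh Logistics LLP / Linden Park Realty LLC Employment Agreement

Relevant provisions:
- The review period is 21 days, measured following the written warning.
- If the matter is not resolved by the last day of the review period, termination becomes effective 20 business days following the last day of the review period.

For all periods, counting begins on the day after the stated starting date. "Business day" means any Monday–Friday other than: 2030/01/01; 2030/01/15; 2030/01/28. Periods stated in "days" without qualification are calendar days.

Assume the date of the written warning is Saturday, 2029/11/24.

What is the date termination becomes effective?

2030/01/14

Adding 21 calendar days to 2029/11/24 gives 2029/12/15, which is the last day of the review period.
The date termination becomes effective: counting 20 business days from Saturday, 2029/12/15 (Dec 17, Dec 18, Dec 19, Dec 20, …, Jan 10, Jan 11, Jan 14, skipping weekends and the listed holiday on Jan 1) reaches Monday, 2030/01/14.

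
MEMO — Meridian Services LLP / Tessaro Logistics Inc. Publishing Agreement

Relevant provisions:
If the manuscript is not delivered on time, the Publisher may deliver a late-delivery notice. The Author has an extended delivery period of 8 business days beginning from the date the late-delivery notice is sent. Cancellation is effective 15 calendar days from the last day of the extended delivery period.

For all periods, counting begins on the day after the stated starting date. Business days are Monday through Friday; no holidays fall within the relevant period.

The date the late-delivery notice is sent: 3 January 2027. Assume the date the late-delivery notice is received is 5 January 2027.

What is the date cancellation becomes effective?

From Sunday, 3 January 2027, 8 business days (Jan 4, Jan 5, Jan 6, Jan 7, Jan 8, Jan 11, Jan 12, Jan 13, skipping weekends) brings us to Wednesday, 13 January 2027, which is the last day of the extended delivery period.
Adding 15 calendar days to 13 January 2027 gives 28 January 2027, which is the date cancellation becomes effective.

28 January 2027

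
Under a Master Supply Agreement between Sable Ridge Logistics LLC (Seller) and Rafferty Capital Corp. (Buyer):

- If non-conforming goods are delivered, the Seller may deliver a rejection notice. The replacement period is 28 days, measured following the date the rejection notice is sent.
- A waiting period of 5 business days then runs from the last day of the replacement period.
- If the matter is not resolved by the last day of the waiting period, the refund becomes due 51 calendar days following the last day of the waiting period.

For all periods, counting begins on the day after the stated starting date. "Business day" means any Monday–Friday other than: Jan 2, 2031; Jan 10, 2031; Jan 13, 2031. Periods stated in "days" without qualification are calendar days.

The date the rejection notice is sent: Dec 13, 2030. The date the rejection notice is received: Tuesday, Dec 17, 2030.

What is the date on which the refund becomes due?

Mar 12, 2031

The last day of the replacement period: Dec 13, 2030 + 28 days = Jan 10, 2031.
The last day of the waiting period: counting 5 business days from Friday, Jan 10, 2031 (Jan 14, Jan 15, Jan 16, Jan 17, Jan 20, skipping weekends and the listed holiday on Jan 13) reaches Monday, Jan 20, 2031.
The date on which the refund becomes due: 51 calendar days after Jan 20, 2031 is Mar 12, 2031.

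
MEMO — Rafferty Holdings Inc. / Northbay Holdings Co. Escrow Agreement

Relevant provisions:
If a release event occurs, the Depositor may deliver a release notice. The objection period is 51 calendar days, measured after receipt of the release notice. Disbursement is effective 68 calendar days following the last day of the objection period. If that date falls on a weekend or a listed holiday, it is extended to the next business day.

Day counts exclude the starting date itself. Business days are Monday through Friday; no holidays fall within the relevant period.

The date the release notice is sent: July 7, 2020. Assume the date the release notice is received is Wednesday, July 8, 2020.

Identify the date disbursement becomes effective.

November 4, 2020

The last day of the objection period: 51 calendar days after July 8, 2020 is August 28, 2020.
Adding 68 calendar days to August 28, 2020 gives November 4, 2020, which is the date disbursement becomes effective. November 4, 2020 is a Wednesday, so no roll-forward applies.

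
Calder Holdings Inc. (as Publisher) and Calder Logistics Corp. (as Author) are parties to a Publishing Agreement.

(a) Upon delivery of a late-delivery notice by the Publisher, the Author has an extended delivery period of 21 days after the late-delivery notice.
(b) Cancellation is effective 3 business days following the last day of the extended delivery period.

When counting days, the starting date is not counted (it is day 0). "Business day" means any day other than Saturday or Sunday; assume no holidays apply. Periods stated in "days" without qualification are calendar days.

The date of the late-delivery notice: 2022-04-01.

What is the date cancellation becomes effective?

The last day of the extended delivery period: 2022-04-01 + 21 days = 2022-04-22.
The date cancellation becomes effective: counting 3 business days from Friday, 2022-04-22 (Apr 25, Apr 26, Apr 27, skipping weekends) reaches Wednesday, 2022-04-27.

2022-04-27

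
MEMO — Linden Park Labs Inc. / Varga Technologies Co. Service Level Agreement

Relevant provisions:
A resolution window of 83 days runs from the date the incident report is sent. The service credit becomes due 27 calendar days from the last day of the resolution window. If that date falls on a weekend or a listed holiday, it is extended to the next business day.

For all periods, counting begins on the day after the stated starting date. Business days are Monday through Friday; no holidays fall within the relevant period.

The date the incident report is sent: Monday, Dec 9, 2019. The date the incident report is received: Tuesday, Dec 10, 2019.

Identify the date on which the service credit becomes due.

Mar 30, 2020

The last day of the resolution window: 83 calendar days after Dec 9, 2019 is Mar 1, 2020.
The date on which the service credit becomes due: Mar 1, 2020 + 27 days = Mar 28, 2020. That falls on a Saturday, so it rolls to the next business day, Monday, Mar 30, 2020.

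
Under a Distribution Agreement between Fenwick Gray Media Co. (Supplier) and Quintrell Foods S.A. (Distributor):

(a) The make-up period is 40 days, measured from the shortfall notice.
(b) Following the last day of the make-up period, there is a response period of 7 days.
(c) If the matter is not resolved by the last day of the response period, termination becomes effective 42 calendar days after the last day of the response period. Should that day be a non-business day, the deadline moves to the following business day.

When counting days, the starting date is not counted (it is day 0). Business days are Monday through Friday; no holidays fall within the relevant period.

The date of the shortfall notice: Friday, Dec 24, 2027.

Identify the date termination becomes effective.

Mar 22, 2028

The last day of the make-up period: Dec 24, 2027 + 40 days = Feb 2, 2028.
Adding 7 calendar days to Feb 2, 2028 gives Feb 9, 2028, which is the last day of the response period.
Adding 42 calendar days to Feb 9, 2028 gives Mar 22, 2028, which is the date termination becomes effective. Mar 22, 2028 is a Wednesday, so no roll-forward applies.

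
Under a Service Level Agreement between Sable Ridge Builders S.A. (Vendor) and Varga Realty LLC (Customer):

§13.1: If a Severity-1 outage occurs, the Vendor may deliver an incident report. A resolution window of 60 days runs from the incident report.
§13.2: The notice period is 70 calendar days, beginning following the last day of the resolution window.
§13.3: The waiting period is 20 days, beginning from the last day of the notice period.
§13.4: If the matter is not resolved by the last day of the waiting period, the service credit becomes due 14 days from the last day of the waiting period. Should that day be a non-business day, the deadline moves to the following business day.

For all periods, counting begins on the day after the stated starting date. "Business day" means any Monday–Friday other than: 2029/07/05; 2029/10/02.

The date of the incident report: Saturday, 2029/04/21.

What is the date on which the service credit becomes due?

The last day of the resolution window: 2029/04/21 + 60 days = 2029/06/20.
The last day of the notice period: 70 calendar days after 2029/06/20 is 2029/08/29.
The last day of the waiting period: 20 calendar days after 2029/08/29 is 2029/09/18.
Adding 14 calendar days to 2029/09/18 gives 2029/10/02, which is the date on which the service credit becomes due. That falls on Tuesday, a listed holiday, so it rolls to the next business day, Wednesday, 2029/10/03.

2029/10/03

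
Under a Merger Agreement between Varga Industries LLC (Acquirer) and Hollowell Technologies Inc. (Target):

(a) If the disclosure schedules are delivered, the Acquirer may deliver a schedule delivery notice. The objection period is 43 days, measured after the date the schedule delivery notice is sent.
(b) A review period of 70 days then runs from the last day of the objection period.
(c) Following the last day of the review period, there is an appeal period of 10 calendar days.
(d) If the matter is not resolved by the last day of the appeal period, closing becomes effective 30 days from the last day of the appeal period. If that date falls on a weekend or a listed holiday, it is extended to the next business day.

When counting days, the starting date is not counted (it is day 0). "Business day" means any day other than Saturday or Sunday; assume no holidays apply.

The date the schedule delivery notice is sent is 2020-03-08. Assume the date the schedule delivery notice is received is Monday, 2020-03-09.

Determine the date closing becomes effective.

2020-08-10

The last day of the objection period: 43 calendar days after 2020-03-08 is 2020-04-20.
The last day of the review period: 70 calendar days after 2020-04-20 is 2020-06-29.
The last day of the appeal period: 2020-06-29 + 10 days = 2020-07-09.
Adding 30 calendar days to 2020-07-09 gives 2020-08-08, which is the date closing becomes effective. That falls on a Saturday, so it rolls to the next business day, Monday, 2020-08-10.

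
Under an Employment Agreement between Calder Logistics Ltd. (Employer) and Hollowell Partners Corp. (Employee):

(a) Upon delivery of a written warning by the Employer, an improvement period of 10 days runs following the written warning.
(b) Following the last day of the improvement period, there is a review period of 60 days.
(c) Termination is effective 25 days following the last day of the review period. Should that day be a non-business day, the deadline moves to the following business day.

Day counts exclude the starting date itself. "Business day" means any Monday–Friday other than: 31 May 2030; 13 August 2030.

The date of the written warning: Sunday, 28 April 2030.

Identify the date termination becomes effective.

Adding 10 calendar days to 28 April 2030 gives 8 May 2030, which is the last day of the improvement period.
The last day of the review period: 8 May 2030 + 60 days = 7 July 2030.
The date termination becomes effective: 7 July 2030 + 25 days = 1 August 2030. 1 August 2030 is a Thursday and is not a listed holiday, so no roll-forward applies.

1 August 2030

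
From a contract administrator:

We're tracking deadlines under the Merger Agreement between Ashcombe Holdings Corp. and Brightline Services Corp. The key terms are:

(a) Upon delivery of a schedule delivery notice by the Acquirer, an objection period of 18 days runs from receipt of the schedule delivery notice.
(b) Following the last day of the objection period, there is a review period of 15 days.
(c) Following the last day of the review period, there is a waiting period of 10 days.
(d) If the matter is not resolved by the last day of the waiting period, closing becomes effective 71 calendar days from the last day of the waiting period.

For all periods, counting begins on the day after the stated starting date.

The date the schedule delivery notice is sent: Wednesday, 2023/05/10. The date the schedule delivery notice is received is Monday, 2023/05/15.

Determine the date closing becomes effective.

The last day of the objection period: 2023/05/15 + 18 days = 2023/06/02.
The last day of the review period: 15 calendar days after 2023/06/02 is 2023/06/17.
The last day of the waiting period: 10 calendar days after 2023/06/17 is 2023/06/27.
Adding 71 calendar days to 2023/06/27 gives 2023/09/06, which is the date closing becomes effective.

2023/09/06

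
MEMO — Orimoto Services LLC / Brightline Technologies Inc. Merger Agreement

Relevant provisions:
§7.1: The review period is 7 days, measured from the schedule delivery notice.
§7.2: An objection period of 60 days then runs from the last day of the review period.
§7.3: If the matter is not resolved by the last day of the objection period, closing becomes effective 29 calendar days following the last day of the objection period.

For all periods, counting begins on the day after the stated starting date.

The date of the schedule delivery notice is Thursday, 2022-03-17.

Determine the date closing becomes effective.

2022-06-21

The last day of the review period: 2022-03-17 + 7 days = 2022-03-24.
Adding 60 calendar days to 2022-03-24 gives 2022-05-23, which is the last day of the objection period.
The date closing becomes effective: 29 calendar days after 2022-05-23 is 2022-06-21.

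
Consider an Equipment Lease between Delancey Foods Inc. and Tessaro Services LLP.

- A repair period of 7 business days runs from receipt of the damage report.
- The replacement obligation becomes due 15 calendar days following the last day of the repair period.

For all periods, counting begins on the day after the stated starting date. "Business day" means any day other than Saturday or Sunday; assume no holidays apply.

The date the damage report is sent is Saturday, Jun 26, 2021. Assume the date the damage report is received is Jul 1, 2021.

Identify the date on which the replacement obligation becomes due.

Jul 27, 2021

From Thursday, Jul 1, 2021, 7 business days (Jul 2, Jul 5, Jul 6, Jul 7, Jul 8, Jul 9, Jul 12, skipping weekends) brings us to Monday, Jul 12, 2021, which is the last day of the repair period.
The date on which the replacement obligation becomes due: Jul 12, 2021 + 15 days = Jul 27, 2021.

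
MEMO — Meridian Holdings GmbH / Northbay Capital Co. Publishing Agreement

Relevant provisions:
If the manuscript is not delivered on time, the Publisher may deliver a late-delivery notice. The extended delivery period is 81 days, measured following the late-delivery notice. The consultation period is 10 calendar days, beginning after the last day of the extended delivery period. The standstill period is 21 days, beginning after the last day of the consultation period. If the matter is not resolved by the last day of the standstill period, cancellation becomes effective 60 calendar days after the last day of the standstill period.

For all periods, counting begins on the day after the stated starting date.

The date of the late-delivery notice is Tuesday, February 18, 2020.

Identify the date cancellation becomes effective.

August 8, 2020

Adding 81 calendar days to February 18, 2020 gives May 9, 2020, which is the last day of the extended delivery period.
Adding 10 calendar days to May 9, 2020 gives May 19, 2020, which is the last day of the consultation period.
Adding 21 calendar days to May 19, 2020 gives June 9, 2020, which is the last day of the standstill period.
Adding 60 calendar days to June 9, 2020 gives August 8, 2020, which is the date cancellation becomes effective.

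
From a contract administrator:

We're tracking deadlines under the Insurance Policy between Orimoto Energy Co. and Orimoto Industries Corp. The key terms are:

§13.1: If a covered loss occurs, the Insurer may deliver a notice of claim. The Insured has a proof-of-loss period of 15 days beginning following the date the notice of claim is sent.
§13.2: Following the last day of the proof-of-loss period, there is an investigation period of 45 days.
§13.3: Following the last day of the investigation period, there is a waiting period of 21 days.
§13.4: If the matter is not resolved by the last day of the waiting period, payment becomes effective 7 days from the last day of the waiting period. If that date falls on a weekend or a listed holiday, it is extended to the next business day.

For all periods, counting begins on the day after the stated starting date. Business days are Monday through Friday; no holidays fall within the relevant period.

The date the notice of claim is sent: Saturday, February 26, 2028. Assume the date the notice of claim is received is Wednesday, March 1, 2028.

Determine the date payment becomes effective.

May 24, 2028

The last day of the proof-of-loss period: February 26, 2028 + 15 days = March 12, 2028.
Adding 45 calendar days to March 12, 2028 gives April 26, 2028, which is the last day of the investigation period.
The last day of the waiting period: April 26, 2028 + 21 days = May 17, 2028.
Adding 7 calendar days to May 17, 2028 gives May 24, 2028, which is the date payment becomes effective. May 24, 2028 is a Wednesday, so no roll-forward applies.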